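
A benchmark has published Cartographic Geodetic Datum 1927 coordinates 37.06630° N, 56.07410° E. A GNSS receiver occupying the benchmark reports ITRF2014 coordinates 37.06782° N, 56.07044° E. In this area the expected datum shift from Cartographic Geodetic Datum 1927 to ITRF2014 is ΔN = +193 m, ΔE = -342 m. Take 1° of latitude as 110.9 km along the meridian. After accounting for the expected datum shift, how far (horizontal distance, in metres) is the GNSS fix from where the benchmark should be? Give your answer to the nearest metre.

Observed coordinate differences: Δφ = +0.00152°, Δλ = -0.00366°.
Converting to metres (1° lat = 110900 m, cos φ = 0.797939): observed ΔN = 168.6 m, observed ΔE = -323.9 m.
Subtracting the expected shift leaves a residual of 168.6 − (193) = -24.4 m north and -323.9 − (-342) = 18.1 m east.
Residual distance = √((-24.4)² + 18.1²) = 30.4 m.

30 m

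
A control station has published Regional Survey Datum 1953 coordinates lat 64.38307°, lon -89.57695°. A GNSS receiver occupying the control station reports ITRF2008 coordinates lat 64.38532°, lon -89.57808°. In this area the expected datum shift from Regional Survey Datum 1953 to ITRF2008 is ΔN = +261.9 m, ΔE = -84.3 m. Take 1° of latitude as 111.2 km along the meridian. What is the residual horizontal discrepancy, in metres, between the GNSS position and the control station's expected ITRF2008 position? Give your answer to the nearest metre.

Observed coordinate differences: Δφ = +0.00225°, Δλ = -0.00113°.
Converting to metres (1° lat = 111200 m, cos φ = 0.432352): observed ΔN = 250.2 m, observed ΔE = -54.3 m.
Subtracting the expected shift leaves a residual of 250.2 − (261.9) = -11.7 m north and -54.3 − (-84.3) = 30.0 m east.
Residual distance = √((-11.7)² + 30.0²) = 32.2 m.

32 m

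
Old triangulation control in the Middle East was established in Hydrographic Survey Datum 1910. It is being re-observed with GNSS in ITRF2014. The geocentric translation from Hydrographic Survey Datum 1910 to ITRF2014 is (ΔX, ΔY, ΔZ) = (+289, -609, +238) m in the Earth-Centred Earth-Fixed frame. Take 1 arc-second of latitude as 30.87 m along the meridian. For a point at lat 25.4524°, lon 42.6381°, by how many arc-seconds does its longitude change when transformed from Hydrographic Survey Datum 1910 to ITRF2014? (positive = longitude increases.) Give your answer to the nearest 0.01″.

Δλ = -23.10″

sin φ = 0.429761, cos φ = 0.902943, sin λ = 0.677365, cos λ = 0.735647.
East component: ΔE = −sin λ·ΔX + cos λ·ΔY = −(0.677365)(289) + (0.735647)(-609) = -643.77 m.
1° of latitude spans 3600 × 30.87 = 111132 m; at latitude φ, 1° of longitude spans that × cos φ = 100345.8 m, so Δλ = -643.77 / 100345.8 × 3600 = -23.096″.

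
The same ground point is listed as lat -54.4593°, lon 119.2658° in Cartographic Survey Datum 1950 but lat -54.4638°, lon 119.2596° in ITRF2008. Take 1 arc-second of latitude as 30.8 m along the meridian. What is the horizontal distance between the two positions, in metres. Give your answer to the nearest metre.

Δφ = -54.4638° − -54.4593° = -0.0045°; Δλ = 119.2596° − 119.2658° = -0.0062°.
1° of latitude = 3600 × 30.80 = 110880 m.
ΔN = Δφ × 110880 = -499.0 m; ΔE = Δλ × 110880 × cos(-54.4593°) = -0.0062 × 110880 × 0.581281 = -399.6 m.
Distance = √(ΔE² + ΔN²) = √((-399.6)² + (-499.0)²) = 639.3 m.

639 m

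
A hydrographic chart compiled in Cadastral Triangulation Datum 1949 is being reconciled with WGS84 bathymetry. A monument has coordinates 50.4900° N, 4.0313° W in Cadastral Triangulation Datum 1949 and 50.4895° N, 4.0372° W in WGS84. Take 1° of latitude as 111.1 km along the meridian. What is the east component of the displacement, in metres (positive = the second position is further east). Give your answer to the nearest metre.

ΔE = -417 m

Δφ = 50.4895° − 50.4900° = -0.0005°; Δλ = -4.0372° − -4.0313° = -0.0059°.
ΔN = Δφ × 111100 = -55.6 m; ΔE = Δλ × 111100 × cos(50.4900°) = -0.0059 × 111100 × 0.636213 = -417.0 m.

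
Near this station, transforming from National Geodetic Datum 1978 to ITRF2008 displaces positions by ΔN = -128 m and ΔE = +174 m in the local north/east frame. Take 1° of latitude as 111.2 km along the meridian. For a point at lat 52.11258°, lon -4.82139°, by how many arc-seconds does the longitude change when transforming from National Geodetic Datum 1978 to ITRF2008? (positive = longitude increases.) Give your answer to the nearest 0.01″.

At latitude 52.11258°, cos φ = 0.614112.
1° of longitude at this latitude = 111.2 × cos φ = 68.29 km, so Δλ = 174.0 / 68289.2 = 0.0025480° = 9.173″.

Δλ = 9.17″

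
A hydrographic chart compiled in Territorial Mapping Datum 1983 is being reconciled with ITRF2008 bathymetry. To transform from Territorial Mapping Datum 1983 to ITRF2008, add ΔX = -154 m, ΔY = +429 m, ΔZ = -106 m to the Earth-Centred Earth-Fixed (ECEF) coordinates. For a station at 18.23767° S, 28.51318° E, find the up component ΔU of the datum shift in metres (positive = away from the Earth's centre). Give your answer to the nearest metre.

ΔU = 99 m

At φ = -18.23767°, λ = 28.51318°: sin φ = -0.312959, cos φ = 0.949766, sin λ = 0.477361, cos λ = 0.878707.
ΔU = cos φ cos λ·ΔX + cos φ sin λ·ΔY + sin φ·ΔZ = (0.949766)(0.878707)(-154) + (0.949766)(0.477361)(429) + (-0.312959)(-106) = 99.15 m.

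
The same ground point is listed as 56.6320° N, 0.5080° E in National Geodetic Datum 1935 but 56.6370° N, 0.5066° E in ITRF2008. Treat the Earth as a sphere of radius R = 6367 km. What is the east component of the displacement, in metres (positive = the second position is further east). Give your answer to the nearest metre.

ΔE = -86 m

Δφ = 56.6370° − 56.6320° = +0.0050°; Δλ = 0.5066° − 0.5080° = -0.0014°.
1° along a meridian = πR/180 = 111125 m.
ΔN = Δφ × 111125 = 555.6 m; ΔE = Δλ × 111125 × cos(56.6320°) = -0.0014 × 111125 × 0.550014 = -85.6 m.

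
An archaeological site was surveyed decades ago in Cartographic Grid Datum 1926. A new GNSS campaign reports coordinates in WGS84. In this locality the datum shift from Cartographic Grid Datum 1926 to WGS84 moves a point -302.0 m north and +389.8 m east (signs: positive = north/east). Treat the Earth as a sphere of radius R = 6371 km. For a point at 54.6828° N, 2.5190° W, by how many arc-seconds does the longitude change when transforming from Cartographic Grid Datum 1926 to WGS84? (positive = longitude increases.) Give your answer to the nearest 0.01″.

Δλ = 21.83″

At latitude 54.6828°, cos φ = 0.578103.
One radian of longitude at latitude φ spans R cos φ, so Δλ = ΔE / (R cos φ) = 389.8 / (6371000 × 0.578103) = 1.0583e-04 rad = 21.830″.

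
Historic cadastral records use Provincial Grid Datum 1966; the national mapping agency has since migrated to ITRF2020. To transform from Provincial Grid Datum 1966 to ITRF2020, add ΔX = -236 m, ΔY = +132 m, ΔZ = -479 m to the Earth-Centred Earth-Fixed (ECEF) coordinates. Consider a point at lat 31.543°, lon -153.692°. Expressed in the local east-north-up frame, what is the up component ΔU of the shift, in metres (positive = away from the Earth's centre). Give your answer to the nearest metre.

ΔU = -120 m

The local up (radial) axis is (cos φ cos λ, cos φ sin λ, sin φ), giving ΔU = 180.298 − 49.858 − 250.583 = -120.14 m.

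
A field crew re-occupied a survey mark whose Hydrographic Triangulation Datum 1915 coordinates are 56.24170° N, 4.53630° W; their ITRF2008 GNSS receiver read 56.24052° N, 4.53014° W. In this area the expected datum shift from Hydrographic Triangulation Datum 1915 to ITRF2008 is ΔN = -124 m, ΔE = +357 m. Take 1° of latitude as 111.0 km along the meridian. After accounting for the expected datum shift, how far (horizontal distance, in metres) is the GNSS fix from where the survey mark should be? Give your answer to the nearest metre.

Observed coordinate differences: Δφ = -0.00118°, Δλ = +0.00616°.
Converting to metres (1° lat = 111000 m, cos φ = 0.555691): observed ΔN = -131.0 m, observed ΔE = 380.0 m.
Subtracting the expected shift leaves a residual of -131.0 − (-124) = -7.0 m north and 380.0 − (357) = 23.0 m east.
Residual distance = √((-7.0)² + 23.0²) = 24.0 m.

24 m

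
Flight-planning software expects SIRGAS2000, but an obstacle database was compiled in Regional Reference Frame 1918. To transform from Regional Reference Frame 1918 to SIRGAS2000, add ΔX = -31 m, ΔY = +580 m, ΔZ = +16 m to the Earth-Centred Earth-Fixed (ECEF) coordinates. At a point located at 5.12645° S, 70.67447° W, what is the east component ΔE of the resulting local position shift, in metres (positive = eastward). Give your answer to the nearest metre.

The local east axis at (φ, λ) is (−sin λ, cos λ, 0), so ΔE = −sin(-70.67447°)·(-31) + cos(-70.67447°)·580 = 162.69 m.

ΔE = 163 m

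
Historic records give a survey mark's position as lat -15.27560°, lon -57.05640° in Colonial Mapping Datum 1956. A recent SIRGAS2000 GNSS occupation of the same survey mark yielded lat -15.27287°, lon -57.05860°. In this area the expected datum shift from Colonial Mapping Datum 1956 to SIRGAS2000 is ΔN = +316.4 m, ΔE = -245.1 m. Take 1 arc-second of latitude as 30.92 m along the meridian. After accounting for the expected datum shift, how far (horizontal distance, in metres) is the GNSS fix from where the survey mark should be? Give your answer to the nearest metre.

Observed coordinate differences: Δφ = +0.00273°, Δλ = -0.00220°.
Converting to metres (1° lat = 111312 m, cos φ = 0.964670): observed ΔN = 303.9 m, observed ΔE = -236.2 m.
Subtracting the expected shift leaves a residual of 303.9 − (316.4) = -12.5 m north and -236.2 − (-245.1) = 8.9 m east.
Residual distance = √((-12.5)² + 8.9²) = 15.3 m.

15 m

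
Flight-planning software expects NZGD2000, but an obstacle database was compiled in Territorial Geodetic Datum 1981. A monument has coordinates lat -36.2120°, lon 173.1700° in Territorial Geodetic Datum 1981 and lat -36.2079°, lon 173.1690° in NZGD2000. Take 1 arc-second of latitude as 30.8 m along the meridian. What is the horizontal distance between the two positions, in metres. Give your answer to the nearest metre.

463 m

Δφ = -36.2079° − -36.2120° = +0.0041°; Δλ = 173.1690° − 173.1700° = -0.0010°.
1° of latitude = 3600 × 30.80 = 110880 m.
ΔN = Δφ × 110880 = 454.6 m; ΔE = Δλ × 110880 × cos(-36.2120°) = -0.0010 × 110880 × 0.806837 = -89.5 m.
Distance = √(ΔE² + ΔN²) = √((-89.5)² + 454.6²) = 463.3 m.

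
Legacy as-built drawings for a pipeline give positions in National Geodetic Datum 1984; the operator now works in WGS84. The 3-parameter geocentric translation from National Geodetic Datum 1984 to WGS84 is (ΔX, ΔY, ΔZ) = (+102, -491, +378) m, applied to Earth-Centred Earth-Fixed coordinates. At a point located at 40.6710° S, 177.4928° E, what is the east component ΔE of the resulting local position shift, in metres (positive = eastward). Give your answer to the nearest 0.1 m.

ΔE = 486.1 m

At φ = -40.6710°, λ = 177.4928°: sin φ = -0.651715, cos φ = 0.758464, sin λ = 0.043745, cos λ = -0.999043.
ΔE = −sin λ·ΔX + cos λ·ΔY = −(0.043745)·(102) + (-0.999043)·(-491) = 486.07 m.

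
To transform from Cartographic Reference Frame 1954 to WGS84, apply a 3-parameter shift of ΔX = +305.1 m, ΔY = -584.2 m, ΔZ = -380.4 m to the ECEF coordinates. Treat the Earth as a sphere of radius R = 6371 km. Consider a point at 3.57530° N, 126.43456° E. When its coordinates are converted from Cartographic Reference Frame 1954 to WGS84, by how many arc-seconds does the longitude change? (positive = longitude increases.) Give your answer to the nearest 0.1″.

Δλ = 3.3″

sin φ = 0.062360, cos φ = 0.998054, sin λ = 0.804536, cos λ = -0.593904.
East component: ΔE = −sin λ·ΔX + cos λ·ΔY = −(0.804536)(305.1) + (-0.593904)(-584.2) = 101.50 m.
1° of latitude spans πR/180 = 111195 m; at latitude φ, 1° of longitude spans that × cos φ = 110978.5 m, so Δλ = 101.50 / 110978.5 × 3600 = 3.292″.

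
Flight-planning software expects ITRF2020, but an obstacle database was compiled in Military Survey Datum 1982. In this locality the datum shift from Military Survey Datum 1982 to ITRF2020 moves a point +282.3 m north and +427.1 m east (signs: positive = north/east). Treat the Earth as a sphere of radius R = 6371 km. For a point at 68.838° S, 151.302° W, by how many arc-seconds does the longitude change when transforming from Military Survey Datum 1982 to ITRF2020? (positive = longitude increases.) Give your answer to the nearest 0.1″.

At latitude -68.838°, cos φ = 0.361006.
One radian of longitude at latitude φ spans R cos φ, so Δλ = ΔE / (R cos φ) = 427.1 / (6371000 × 0.361006) = 1.8570e-04 rad = 38.303″.

Δλ = 38.3″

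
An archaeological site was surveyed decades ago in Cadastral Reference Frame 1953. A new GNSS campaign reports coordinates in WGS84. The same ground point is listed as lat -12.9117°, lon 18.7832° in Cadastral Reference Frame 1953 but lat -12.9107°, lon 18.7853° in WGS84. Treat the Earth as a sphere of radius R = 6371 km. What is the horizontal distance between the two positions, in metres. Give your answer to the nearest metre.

253 m

Δφ = -12.9107° − -12.9117° = +0.0010°; Δλ = 18.7853° − 18.7832° = +0.0021°.
1° along a meridian = πR/180 = 111195 m.
ΔN = Δφ × 111195 = 111.2 m; ΔE = Δλ × 111195 × cos(-12.9117°) = +0.0021 × 111195 × 0.974716 = 227.6 m.
Distance = √(ΔE² + ΔN²) = √(227.6² + 111.2²) = 253.3 m.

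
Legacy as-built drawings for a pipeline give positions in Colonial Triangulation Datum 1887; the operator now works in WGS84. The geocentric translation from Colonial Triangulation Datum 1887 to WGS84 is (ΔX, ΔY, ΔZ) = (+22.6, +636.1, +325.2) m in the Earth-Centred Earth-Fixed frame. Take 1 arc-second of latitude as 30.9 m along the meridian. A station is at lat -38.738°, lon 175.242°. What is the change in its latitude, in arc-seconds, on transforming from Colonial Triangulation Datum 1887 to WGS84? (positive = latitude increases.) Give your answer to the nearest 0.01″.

sin φ = -0.625760, cos φ = 0.780016, sin λ = 0.082947, cos λ = -0.996554.
North component: ΔN = −sin φ cos λ·ΔX − sin φ sin λ·ΔY + cos φ·ΔZ = −(-0.625760)(-0.996554)(22.6) − (-0.625760)(0.082947)(636.1) + (0.780016)(325.2) = 272.58 m.
1° of latitude spans 3600 × 30.90 = 111240 m, so Δφ = 272.58 / 111240 × 3600 = 8.822″.

Δφ = 8.82″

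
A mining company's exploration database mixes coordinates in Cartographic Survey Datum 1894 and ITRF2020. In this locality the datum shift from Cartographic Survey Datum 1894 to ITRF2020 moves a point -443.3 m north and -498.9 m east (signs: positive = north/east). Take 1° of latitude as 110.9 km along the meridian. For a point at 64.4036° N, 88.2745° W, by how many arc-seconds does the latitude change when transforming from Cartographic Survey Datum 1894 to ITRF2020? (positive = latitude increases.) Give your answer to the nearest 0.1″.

Δφ = -14.4″

1° of latitude = 110.9 km, so Δφ = -443.3 / 110900 = -0.0039973° = -14.390″.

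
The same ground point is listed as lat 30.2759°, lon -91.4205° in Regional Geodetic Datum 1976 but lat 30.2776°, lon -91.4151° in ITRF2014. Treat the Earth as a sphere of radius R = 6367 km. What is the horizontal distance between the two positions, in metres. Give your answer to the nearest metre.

552 m

Δφ = 30.2776° − 30.2759° = +0.0017°; Δλ = -91.4151° − -91.4205° = +0.0054°.
1° along a meridian = πR/180 = 111125 m.
ΔN = Δφ × 111125 = 188.9 m; ΔE = Δλ × 111125 × cos(30.2759°) = +0.0054 × 111125 × 0.863608 = 518.2 m.
Distance = √(ΔE² + ΔN²) = √(518.2² + 188.9²) = 551.6 m.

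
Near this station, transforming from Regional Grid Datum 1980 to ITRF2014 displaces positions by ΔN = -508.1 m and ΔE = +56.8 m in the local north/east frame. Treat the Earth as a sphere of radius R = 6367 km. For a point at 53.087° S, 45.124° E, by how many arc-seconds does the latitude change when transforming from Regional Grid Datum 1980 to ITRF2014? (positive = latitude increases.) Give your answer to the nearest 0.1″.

On a sphere of radius R, 1 rad of latitude = R, so Δφ = ΔN / R = -508.1 / 6367000 = -7.9802e-05 rad = -16.460″.

Δφ = -16.5″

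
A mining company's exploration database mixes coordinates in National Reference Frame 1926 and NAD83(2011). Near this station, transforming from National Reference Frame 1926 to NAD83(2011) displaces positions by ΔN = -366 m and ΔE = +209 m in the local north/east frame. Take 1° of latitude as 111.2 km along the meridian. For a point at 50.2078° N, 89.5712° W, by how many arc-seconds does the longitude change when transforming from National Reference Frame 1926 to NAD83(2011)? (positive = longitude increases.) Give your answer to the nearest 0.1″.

Δλ = 10.6″

At latitude 50.2078°, cos φ = 0.640005.
1° of longitude at this latitude = 111.2 × cos φ = 71.17 km, so Δλ = 209.0 / 71168.6 = 0.0029367° = 10.572″.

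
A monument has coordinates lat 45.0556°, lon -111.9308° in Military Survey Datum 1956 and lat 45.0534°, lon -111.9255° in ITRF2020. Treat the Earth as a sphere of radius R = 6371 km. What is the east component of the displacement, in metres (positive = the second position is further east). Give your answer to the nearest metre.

ΔE = 416 m

Δφ = 45.0534° − 45.0556° = -0.0022°; Δλ = -111.9255° − -111.9308° = +0.0053°.
1° along a meridian = πR/180 = 111195 m.
ΔN = Δφ × 111195 = -244.6 m; ΔE = Δλ × 111195 × cos(45.0556°) = +0.0053 × 111195 × 0.706420 = 416.3 m.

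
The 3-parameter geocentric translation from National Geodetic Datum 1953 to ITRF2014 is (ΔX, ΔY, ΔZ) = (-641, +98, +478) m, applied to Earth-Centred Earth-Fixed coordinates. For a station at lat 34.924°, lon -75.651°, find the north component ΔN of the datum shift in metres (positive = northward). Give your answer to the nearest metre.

ΔN = 537 m

At φ = 34.924°, λ = -75.651°: sin φ = 0.572489, cos φ = 0.819912, sin λ = -0.968804, cos λ = 0.247828.
ΔN = −sin φ cos λ·ΔX − sin φ sin λ·ΔY + cos φ·ΔZ = −(0.572489)(0.247828)(-641) − (0.572489)(-0.968804)(98) + (0.819912)(478) = 537.22 m.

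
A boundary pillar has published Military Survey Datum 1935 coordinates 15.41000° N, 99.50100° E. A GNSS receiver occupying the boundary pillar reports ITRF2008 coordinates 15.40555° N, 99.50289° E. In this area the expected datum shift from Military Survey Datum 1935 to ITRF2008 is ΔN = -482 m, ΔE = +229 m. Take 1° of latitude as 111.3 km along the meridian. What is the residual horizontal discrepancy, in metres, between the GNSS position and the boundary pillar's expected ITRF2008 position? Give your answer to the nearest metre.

29 m

Observed coordinate differences: Δφ = -0.00445°, Δλ = +0.00189°.
Converting to metres (1° lat = 111300 m, cos φ = 0.964049): observed ΔN = -495.3 m, observed ΔE = 202.8 m.
Subtracting the expected shift leaves a residual of -495.3 − (-482) = -13.3 m north and 202.8 − (229) = -26.2 m east.
Residual distance = √((-13.3)² + (-26.2)²) = 29.4 m.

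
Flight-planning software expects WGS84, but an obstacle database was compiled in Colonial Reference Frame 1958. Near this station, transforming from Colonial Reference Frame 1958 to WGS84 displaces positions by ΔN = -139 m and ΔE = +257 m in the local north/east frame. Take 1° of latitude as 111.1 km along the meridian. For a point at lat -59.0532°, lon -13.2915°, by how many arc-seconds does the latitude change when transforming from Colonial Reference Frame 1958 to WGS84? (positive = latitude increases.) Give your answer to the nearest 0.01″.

1° of latitude = 111.1 km, so Δφ = -139.0 / 111100 = -0.0012511° = -4.504″.

Δφ = -4.50″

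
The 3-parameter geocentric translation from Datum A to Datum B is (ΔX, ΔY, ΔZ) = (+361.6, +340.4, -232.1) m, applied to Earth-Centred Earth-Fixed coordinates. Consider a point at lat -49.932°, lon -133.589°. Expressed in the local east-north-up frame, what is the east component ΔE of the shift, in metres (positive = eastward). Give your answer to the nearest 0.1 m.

The local east axis at (φ, λ) is (−sin λ, cos λ, 0), so ΔE = −sin(-133.589°)·361.6 + cos(-133.589°)·340.4 = 27.21 m.

ΔE = 27.2 m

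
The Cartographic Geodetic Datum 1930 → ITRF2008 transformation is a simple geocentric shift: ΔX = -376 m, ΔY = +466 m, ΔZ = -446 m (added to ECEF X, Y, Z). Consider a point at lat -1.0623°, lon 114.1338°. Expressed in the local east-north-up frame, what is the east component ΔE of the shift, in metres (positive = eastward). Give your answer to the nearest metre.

The local east axis at (φ, λ) is (−sin λ, cos λ, 0), so ΔE = −sin(114.1338°)·(-376) + cos(114.1338°)·466 = 152.60 m.

ΔE = 153 m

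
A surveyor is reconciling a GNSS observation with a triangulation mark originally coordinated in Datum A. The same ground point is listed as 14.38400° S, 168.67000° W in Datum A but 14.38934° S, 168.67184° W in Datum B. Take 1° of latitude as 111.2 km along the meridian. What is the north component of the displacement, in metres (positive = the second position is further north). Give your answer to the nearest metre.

ΔN = -594 m

Δφ = -14.38934° − -14.38400° = -0.00534°; Δλ = -168.67184° − -168.67000° = -0.00184°.
ΔN = Δφ × 111200 = -593.8 m; ΔE = Δλ × 111200 × cos(-14.38400°) = -0.00184 × 111200 × 0.968653 = -198.2 m.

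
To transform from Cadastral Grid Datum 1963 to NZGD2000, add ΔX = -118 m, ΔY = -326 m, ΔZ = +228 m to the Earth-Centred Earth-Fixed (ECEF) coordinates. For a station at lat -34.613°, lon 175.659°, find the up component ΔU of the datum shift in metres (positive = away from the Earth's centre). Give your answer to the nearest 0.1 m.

ΔU = -53.0 m

The local up (radial) axis is (cos φ cos λ, cos φ sin λ, sin φ), giving ΔU = 96.836 − 20.308 − 129.511 = -52.98 m.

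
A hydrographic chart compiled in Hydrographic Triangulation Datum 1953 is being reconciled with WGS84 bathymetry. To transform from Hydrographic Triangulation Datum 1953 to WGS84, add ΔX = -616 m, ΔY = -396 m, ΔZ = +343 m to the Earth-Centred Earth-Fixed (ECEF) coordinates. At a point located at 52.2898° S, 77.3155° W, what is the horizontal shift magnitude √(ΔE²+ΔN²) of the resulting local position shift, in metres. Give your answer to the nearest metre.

800 m

The local east axis at (φ, λ) is (−sin λ, cos λ, 0), so ΔE = −sin(-77.3155°)·(-616) + cos(-77.3155°)·(-396) = -687.92 m.
The local north axis is (−sin φ cos λ, −sin φ sin λ, cos φ), giving ΔN = -107.008 + 305.635 + 209.802 = 408.43 m.
Horizontal magnitude = √(ΔE² + ΔN²) = √((-687.92)² + 408.43²) = 800.03 m.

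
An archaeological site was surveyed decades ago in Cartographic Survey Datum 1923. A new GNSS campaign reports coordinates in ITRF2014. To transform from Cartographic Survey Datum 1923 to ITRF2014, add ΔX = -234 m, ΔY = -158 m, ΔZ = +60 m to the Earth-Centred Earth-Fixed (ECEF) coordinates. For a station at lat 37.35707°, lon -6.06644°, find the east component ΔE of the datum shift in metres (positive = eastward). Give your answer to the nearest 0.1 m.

At φ = 37.35707°, λ = -6.06644°: sin φ = 0.606780, cos φ = 0.794869, sin λ = -0.105682, cos λ = 0.994400.
ΔE = −sin λ·ΔX + cos λ·ΔY = −(-0.105682)·(-234) + (0.994400)·(-158) = -181.84 m.

ΔE = -181.8 m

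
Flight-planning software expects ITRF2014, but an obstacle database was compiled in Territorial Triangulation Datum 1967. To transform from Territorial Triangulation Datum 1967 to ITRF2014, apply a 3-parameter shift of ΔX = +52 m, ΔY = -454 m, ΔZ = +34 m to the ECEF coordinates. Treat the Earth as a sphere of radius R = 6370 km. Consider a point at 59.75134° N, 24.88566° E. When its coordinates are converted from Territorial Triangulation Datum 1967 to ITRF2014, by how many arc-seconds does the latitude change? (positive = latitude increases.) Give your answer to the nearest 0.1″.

Δφ = 4.6″

sin φ = 0.863847, cos φ = 0.503754, sin λ = 0.420809, cos λ = 0.907149.
North component: ΔN = −sin φ cos λ·ΔX − sin φ sin λ·ΔY + cos φ·ΔZ = −(0.863847)(0.907149)(52) − (0.863847)(0.420809)(-454) + (0.503754)(34) = 141.41 m.
1° of latitude spans πR/180 = 111177 m, so Δφ = 141.41 / 111177 × 3600 = 4.579″.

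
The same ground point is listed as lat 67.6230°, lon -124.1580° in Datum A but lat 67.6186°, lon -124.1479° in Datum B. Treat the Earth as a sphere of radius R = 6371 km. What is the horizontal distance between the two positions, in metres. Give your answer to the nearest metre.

650 m

Δφ = 67.6186° − 67.6230° = -0.0044°; Δλ = -124.1479° − -124.1580° = +0.0101°.
1° along a meridian = πR/180 = 111195 m.
ΔN = Δφ × 111195 = -489.3 m; ΔE = Δλ × 111195 × cos(67.6230°) = +0.0101 × 111195 × 0.380699 = 427.6 m.
Distance = √(ΔE² + ΔN²) = √(427.6² + (-489.3)²) = 649.7 m.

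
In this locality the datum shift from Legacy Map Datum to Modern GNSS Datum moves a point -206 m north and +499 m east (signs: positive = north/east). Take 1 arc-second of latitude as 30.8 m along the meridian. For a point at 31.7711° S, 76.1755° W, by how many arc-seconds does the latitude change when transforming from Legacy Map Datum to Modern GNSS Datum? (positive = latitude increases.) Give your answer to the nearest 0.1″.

Δφ = -6.7″

1″ of latitude = 30.80 m, so Δφ = -206.0 / 30.80 = -6.688″.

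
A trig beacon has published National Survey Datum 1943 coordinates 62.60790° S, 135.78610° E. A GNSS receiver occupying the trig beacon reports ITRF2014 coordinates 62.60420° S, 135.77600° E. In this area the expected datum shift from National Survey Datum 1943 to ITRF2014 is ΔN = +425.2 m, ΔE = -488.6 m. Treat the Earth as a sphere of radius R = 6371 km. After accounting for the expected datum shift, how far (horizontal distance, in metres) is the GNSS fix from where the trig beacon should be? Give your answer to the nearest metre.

31 m

Observed coordinate differences: Δφ = +0.00370°, Δλ = -0.01010°.
Converting to metres (1° lat = 111195 m, cos φ = 0.460077): observed ΔN = 411.4 m, observed ΔE = -516.7 m.
Subtracting the expected shift leaves a residual of 411.4 − (425.2) = -13.8 m north and -516.7 − (-488.6) = -28.1 m east.
Residual distance = √((-13.8)² + (-28.1)²) = 31.3 m.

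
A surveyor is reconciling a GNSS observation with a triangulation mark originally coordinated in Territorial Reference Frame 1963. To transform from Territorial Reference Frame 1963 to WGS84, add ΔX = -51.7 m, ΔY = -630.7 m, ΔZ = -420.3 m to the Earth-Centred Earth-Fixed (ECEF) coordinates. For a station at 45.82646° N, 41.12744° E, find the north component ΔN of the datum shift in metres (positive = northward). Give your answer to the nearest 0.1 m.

At φ = 45.82646°, λ = 41.12744°: sin φ = 0.717232, cos φ = 0.696834, sin λ = 0.657736, cos λ = 0.753248.
ΔN = −sin φ cos λ·ΔX − sin φ sin λ·ΔY + cos φ·ΔZ = −(0.717232)(0.753248)(-51.7) − (0.717232)(0.657736)(-630.7) + (0.696834)(-420.3) = 32.58 m.

ΔN = 32.6 m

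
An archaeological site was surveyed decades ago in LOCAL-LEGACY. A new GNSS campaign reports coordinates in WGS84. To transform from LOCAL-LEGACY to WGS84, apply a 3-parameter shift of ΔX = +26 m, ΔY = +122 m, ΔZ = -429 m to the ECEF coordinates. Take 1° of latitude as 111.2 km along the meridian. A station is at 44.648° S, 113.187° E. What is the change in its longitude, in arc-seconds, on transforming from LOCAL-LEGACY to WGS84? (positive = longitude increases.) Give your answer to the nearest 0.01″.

Δλ = -3.27″

sin φ = -0.702749, cos φ = 0.711438, sin λ = 0.919225, cos λ = -0.393733.
East component: ΔE = −sin λ·ΔX + cos λ·ΔY = −(0.919225)(26) + (-0.393733)(122) = -71.94 m.
1° of latitude spans 111200 m; at latitude φ, 1° of longitude spans that × cos φ = 79111.9 m, so Δλ = -71.94 / 79111.9 × 3600 = -3.273″.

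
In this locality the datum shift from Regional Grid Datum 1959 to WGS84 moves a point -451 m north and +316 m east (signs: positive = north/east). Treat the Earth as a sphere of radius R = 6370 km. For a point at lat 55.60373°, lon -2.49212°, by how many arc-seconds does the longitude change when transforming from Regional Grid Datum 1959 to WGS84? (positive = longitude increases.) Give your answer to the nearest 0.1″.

Δλ = 18.1″

At latitude 55.60373°, cos φ = 0.564913.
One radian of longitude at latitude φ spans R cos φ, so Δλ = ΔE / (R cos φ) = 316.0 / (6370000 × 0.564913) = 8.7814e-05 rad = 18.113″.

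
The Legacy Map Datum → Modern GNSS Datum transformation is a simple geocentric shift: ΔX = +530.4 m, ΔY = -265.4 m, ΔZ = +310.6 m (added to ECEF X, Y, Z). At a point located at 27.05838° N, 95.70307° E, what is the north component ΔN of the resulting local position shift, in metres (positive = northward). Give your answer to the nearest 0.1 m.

At φ = 27.05838°, λ = 95.70307°: sin φ = 0.454898, cos φ = 0.890543, sin λ = 0.995050, cos λ = -0.099373.
ΔN = −sin φ cos λ·ΔX − sin φ sin λ·ΔY + cos φ·ΔZ = −(0.454898)(-0.099373)(530.4) − (0.454898)(0.995050)(-265.4) + (0.890543)(310.6) = 420.71 m.

ΔN = 420.7 m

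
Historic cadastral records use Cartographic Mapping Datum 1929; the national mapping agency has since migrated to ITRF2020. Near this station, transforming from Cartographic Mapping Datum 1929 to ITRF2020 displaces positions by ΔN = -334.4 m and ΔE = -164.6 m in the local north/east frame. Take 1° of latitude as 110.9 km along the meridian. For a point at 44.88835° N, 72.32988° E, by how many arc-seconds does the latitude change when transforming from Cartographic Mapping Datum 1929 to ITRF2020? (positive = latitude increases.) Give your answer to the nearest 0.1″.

Δφ = -10.9″

1° of latitude = 110.9 km, so Δφ = -334.4 / 110900 = -0.0030153° = -10.855″.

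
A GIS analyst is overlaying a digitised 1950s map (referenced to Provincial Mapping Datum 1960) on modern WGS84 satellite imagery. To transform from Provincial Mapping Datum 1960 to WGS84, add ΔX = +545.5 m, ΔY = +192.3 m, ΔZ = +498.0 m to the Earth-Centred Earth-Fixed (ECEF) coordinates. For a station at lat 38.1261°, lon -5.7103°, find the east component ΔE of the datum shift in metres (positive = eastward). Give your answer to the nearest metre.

At φ = 38.1261°, λ = -5.7103°: sin φ = 0.617394, cos φ = 0.786654, sin λ = -0.099499, cos λ = 0.995038.
ΔE = −sin λ·ΔX + cos λ·ΔY = −(-0.099499)·(545.5) + (0.995038)·(192.3) = 245.62 m.

ΔE = 246 m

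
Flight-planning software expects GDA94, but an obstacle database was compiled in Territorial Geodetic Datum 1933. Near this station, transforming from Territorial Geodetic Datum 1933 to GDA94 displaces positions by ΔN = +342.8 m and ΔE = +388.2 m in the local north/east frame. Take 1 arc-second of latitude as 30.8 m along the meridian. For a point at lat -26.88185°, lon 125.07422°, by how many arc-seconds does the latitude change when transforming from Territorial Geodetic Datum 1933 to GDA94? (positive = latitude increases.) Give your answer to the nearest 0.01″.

Δφ = 11.13″

1″ of latitude = 30.80 m, so Δφ = 342.8 / 30.80 = 11.130″.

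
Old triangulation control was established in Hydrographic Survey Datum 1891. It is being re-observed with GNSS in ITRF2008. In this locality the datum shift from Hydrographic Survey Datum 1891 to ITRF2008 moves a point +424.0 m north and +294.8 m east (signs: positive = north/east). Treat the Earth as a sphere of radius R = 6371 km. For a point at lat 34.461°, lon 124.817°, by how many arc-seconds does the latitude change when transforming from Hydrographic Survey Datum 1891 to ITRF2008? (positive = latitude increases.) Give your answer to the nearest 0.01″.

On a sphere of radius R, 1 rad of latitude = R, so Δφ = ΔN / R = 424.0 / 6371000 = 6.6552e-05 rad = 13.727″.

Δφ = 13.73″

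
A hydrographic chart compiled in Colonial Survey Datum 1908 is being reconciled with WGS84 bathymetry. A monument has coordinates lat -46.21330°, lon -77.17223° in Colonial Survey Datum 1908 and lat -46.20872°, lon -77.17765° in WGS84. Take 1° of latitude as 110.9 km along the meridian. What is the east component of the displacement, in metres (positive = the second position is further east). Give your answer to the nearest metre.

Δφ = -46.20872° − -46.21330° = +0.00458°; Δλ = -77.17765° − -77.17223° = -0.00542°.
ΔN = Δφ × 110900 = 507.9 m; ΔE = Δλ × 110900 × cos(-46.21330°) = -0.00542 × 110900 × 0.691976 = -415.9 m.

ΔE = -416 m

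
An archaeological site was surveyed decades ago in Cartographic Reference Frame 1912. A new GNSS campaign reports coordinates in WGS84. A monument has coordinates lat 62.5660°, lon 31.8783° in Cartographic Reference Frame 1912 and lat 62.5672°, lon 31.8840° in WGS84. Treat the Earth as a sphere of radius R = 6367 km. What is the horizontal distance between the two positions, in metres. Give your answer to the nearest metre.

Δφ = 62.5672° − 62.5660° = +0.0012°; Δλ = 31.8840° − 31.8783° = +0.0057°.
1° along a meridian = πR/180 = 111125 m.
ΔN = Δφ × 111125 = 133.4 m; ΔE = Δλ × 111125 × cos(62.5660°) = +0.0057 × 111125 × 0.460727 = 291.8 m.
Distance = √(ΔE² + ΔN²) = √(291.8² + 133.4²) = 320.9 m.

321 m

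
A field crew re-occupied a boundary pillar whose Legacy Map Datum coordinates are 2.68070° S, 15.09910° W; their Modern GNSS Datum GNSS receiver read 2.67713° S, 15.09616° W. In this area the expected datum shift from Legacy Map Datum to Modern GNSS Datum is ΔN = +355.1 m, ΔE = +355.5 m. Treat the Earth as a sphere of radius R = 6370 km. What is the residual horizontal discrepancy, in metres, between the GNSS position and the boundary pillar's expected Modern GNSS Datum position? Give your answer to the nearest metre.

Observed coordinate differences: Δφ = +0.00357°, Δλ = +0.00294°.
Converting to metres (1° lat = 111177 m, cos φ = 0.998906): observed ΔN = 396.9 m, observed ΔE = 326.5 m.
Subtracting the expected shift leaves a residual of 396.9 − (355.1) = 41.8 m north and 326.5 − (355.5) = -29.0 m east.
Residual distance = √(41.8² + (-29.0)²) = 50.9 m.

51 m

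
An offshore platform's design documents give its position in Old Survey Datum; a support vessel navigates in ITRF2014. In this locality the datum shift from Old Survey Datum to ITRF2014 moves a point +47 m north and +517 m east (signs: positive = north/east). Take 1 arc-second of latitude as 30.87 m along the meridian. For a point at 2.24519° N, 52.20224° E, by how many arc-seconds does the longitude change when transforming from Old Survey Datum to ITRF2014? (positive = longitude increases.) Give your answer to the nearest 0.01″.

At latitude 2.24519°, cos φ = 0.999232.
1″ of longitude at this latitude = 30.87 × cos φ = 30.8463 m, so Δλ = 517.0 / 30.8463 = 16.761″.

Δλ = 16.76″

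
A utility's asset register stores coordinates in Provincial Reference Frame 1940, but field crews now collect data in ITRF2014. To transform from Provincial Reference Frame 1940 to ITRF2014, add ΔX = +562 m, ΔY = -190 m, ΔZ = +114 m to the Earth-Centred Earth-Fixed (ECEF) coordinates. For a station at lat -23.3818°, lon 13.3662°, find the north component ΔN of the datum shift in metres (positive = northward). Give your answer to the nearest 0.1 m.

At φ = -23.3818°, λ = 13.3662°: sin φ = -0.396856, cos φ = 0.917881, sin λ = 0.231174, cos λ = 0.972912.
ΔN = −sin φ cos λ·ΔX − sin φ sin λ·ΔY + cos φ·ΔZ = −(-0.396856)(0.972912)(562) − (-0.396856)(0.231174)(-190) + (0.917881)(114) = 304.20 m.

ΔN = 304.2 m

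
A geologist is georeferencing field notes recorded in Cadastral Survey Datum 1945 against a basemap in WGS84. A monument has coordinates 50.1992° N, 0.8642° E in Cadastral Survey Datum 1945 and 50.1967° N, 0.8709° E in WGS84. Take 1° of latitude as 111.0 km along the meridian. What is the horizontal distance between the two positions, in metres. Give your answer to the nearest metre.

551 m

Δφ = 50.1967° − 50.1992° = -0.0025°; Δλ = 0.8709° − 0.8642° = +0.0067°.
ΔN = Δφ × 111000 = -277.5 m; ΔE = Δλ × 111000 × cos(50.1992°) = +0.0067 × 111000 × 0.640120 = 476.1 m.
Distance = √(ΔE² + ΔN²) = √(476.1² + (-277.5)²) = 551.0 m.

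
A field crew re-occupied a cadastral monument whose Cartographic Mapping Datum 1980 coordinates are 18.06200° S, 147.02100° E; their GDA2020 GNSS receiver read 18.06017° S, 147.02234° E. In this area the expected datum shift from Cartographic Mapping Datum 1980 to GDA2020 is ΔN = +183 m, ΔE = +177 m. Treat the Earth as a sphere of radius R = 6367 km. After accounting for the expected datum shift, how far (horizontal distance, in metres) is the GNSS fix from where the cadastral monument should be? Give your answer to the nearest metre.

Observed coordinate differences: Δφ = +0.00183°, Δλ = +0.00134°.
Converting to metres (1° lat = 111125 m, cos φ = 0.950722): observed ΔN = 203.4 m, observed ΔE = 141.6 m.
Subtracting the expected shift leaves a residual of 203.4 − (183) = 20.4 m north and 141.6 − (177) = -35.4 m east.
Residual distance = √(20.4² + (-35.4)²) = 40.9 m.

41 m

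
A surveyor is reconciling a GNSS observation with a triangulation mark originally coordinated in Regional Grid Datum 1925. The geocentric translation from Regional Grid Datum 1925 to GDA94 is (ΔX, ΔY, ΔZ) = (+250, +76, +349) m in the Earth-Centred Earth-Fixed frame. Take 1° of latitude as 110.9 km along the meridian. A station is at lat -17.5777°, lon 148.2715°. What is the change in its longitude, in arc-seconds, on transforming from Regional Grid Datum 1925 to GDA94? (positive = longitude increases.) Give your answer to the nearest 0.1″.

sin φ = -0.301999, cos φ = 0.953308, sin λ = 0.525895, cos λ = -0.850550.
East component: ΔE = −sin λ·ΔX + cos λ·ΔY = −(0.525895)(250) + (-0.850550)(76) = -196.12 m.
1° of latitude spans 110900 m; at latitude φ, 1° of longitude spans that × cos φ = 105721.9 m, so Δλ = -196.12 / 105721.9 × 3600 = -6.678″.

Δλ = -6.7″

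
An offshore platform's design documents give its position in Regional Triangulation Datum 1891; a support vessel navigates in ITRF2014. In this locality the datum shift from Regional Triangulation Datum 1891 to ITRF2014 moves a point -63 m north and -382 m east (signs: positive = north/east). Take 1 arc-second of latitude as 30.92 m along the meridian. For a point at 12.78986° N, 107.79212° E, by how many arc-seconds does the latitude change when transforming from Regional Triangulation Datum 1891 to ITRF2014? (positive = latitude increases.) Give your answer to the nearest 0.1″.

1″ of latitude = 30.92 m, so Δφ = -63.0 / 30.92 = -2.038″.

Δφ = -2.0″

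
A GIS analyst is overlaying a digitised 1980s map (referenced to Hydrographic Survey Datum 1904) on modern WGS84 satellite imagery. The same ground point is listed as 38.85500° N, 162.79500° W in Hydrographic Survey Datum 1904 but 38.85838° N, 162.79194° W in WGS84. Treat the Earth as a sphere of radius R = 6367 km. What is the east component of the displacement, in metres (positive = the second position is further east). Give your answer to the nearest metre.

Δφ = 38.85838° − 38.85500° = +0.00338°; Δλ = -162.79194° − -162.79500° = +0.00306°.
1° along a meridian = πR/180 = 111125 m.
ΔN = Δφ × 111125 = 375.6 m; ΔE = Δλ × 111125 × cos(38.85500°) = +0.00306 × 111125 × 0.778736 = 264.8 m.

ΔE = 265 m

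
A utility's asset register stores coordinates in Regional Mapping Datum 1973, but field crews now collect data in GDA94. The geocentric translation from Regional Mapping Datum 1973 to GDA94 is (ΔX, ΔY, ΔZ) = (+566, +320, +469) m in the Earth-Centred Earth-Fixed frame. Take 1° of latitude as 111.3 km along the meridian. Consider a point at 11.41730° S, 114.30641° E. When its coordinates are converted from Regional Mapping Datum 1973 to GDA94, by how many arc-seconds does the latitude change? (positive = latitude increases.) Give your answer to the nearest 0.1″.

Δφ = 15.2″

sin φ = -0.197953, cos φ = 0.980211, sin λ = 0.911357, cos λ = -0.411616.
North component: ΔN = −sin φ cos λ·ΔX − sin φ sin λ·ΔY + cos φ·ΔZ = −(-0.197953)(-0.411616)(566) − (-0.197953)(0.911357)(320) + (0.980211)(469) = 471.33 m.
1° of latitude spans 111300 m, so Δφ = 471.33 / 111300 × 3600 = 15.245″.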